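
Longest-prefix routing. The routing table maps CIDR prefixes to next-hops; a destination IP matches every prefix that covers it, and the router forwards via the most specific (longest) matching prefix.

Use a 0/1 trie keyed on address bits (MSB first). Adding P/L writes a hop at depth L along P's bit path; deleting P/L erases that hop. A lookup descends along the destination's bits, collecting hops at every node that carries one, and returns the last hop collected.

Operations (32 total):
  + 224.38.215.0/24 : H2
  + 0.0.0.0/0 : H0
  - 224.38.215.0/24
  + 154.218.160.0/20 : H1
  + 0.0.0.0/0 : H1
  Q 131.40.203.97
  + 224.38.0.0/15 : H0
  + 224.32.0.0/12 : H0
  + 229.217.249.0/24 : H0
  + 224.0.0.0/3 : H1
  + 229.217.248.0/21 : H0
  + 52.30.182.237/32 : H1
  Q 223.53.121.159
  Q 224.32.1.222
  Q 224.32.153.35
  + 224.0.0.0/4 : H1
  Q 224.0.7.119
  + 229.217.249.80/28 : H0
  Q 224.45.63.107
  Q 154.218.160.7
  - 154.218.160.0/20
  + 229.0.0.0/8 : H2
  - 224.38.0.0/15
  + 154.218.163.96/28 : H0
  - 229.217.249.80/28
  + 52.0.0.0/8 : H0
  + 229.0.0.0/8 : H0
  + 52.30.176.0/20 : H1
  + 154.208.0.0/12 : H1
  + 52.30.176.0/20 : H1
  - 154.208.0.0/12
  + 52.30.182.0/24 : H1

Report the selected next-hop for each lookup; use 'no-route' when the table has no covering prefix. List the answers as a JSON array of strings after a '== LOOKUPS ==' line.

Process each operation:
  add 224.38.215.0/24 -> H2 at depth 24
  add 0.0.0.0/0 -> H0 at depth 0
  del 224.38.215.0/24 (clear depth 24)
  add 154.218.160.0/20 -> H1 at depth 20
  add 0.0.0.0/0 -> H1 at depth 0
  lookup 131.40.203.97: bits 100 walk d0:H1→d1:-→d2:-→d3:- -> H1
  add 224.38.0.0/15 -> H0 at depth 15
  add 224.32.0.0/12 -> H0 at depth 12
  add 229.217.249.0/24 -> H0 at depth 24
  add 224.0.0.0/3 -> H1 at depth 3
  add 229.217.248.0/21 -> H0 at depth 21
  add 52.30.182.237/32 -> H1 at depth 32
  lookup 223.53.121.159: bits 11 walk d0:H1→d1:-→d2:- -> H1
  lookup 224.32.1.222: bits 1110000000100 walk d0:H1→d1:-→d2:-→d3:H1→d4:-→d5:-→d6:-→d7:-→d8:-→d9:-→d10:-→d11:-→d12:H0→d13:- -> H0
  lookup 224.32.153.35: bits 1110000000100 walk d0:H1→d1:-→d2:-→d3:H1→d4:-→d5:-→d6:-→d7:-→d8:-→d9:-→d10:-→d11:-→d12:H0→d13:- -> H0
  add 224.0.0.0/4 -> H1 at depth 4
  lookup 224.0.7.119: bits 1110000000 walk d0:H1→d1:-→d2:-→d3:H1→d4:H1→d5:-→d6:-→d7:-→d8:-→d9:-→d10:- -> H1
  add 229.217.249.80/28 -> H0 at depth 28
  lookup 224.45.63.107: bits 111000000010 walk d0:H1→d1:-→d2:-→d3:H1→d4:H1→d5:-→d6:-→d7:-→d8:-→d9:-→d10:-→d11:-→d12:H0 -> H0
  lookup 154.218.160.7: bits 10011010110110101010 walk d0:H1→d1:-→d2:-→d3:-→d4:-→d5:-→d6:-→d7:-→d8:-→d9:-→d10:-→d11:-→d12:-→d13:-→d14:-→d15:-→d16:-→d17:-→d18:-→d19:-→d20:H1 -> H1
  del 154.218.160.0/20 (clear depth 20)
  add 229.0.0.0/8 -> H2 at depth 8
  del 224.38.0.0/15 (clear depth 15)
  add 154.218.163.96/28 -> H0 at depth 28
  del 229.217.249.80/28 (clear depth 28)
  add 52.0.0.0/8 -> H0 at depth 8
  add 229.0.0.0/8 -> H0 at depth 8
  add 52.30.176.0/20 -> H1 at depth 20
  add 154.208.0.0/12 -> H1 at depth 12
  add 52.30.176.0/20 -> H1 at depth 20
  del 154.208.0.0/12 (clear depth 12)
  add 52.30.182.0/24 -> H1 at depth 24

== LOOKUPS ==
["H1","H1","H0","H0","H1","H0","H1"]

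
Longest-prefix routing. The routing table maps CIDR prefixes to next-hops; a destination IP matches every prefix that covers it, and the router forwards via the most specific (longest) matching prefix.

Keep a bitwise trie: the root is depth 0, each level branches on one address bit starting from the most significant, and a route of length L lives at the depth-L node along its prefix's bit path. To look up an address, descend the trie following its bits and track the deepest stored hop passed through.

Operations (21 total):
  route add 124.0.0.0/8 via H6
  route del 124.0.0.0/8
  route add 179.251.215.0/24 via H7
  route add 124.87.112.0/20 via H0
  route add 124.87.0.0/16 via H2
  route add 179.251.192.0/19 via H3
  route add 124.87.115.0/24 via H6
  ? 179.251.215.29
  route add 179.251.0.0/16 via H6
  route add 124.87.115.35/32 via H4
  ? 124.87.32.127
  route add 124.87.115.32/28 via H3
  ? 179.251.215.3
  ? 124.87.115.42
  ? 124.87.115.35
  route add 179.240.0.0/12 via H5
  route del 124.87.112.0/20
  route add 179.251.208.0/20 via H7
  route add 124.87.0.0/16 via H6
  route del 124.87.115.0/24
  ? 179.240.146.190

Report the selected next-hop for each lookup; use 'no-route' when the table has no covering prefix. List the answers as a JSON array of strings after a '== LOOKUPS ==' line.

Trace:
  add 124.0.0.0/8 -> H6 at depth 8
  del 124.0.0.0/8 (clear depth 8)
  add 179.251.215.0/24 -> H7 at depth 24
  add 124.87.112.0/20 -> H0 at depth 20
  add 124.87.0.0/16 -> H2 at depth 16
  add 179.251.192.0/19 -> H3 at depth 19
  add 124.87.115.0/24 -> H6 at depth 24
  Q 179.251.215.29: descend 101100111111101111010111 ; hops seen [H3,H7] ; pick H7
  add 179.251.0.0/16 -> H6 at depth 16
  add 124.87.115.35/32 -> H4 at depth 32
  Q 124.87.32.127: descend 01111100010101110 ; hops seen [H2] ; pick H2
  add 124.87.115.32/28 -> H3 at depth 28
  Q 179.251.215.3: descend 101100111111101111010111 ; hops seen [H6,H3,H7] ; pick H7
  Q 124.87.115.42: descend 0111110001010111011100110010 ; hops seen [H2,H0,H6,H3] ; pick H3
  Q 124.87.115.35: descend 01111100010101110111001100100011 ; hops seen [H2,H0,H6,H3,H4] ; pick H4
  add 179.240.0.0/12 -> H5 at depth 12
  del 124.87.112.0/20 (clear depth 20)
  add 179.251.208.0/20 -> H7 at depth 20
  add 124.87.0.0/16 -> H6 at depth 16
  del 124.87.115.0/24 (clear depth 24)
  Q 179.240.146.190: descend 101100111111 ; hops seen [H5] ; pick H5

== LOOKUPS ==
["H7","H2","H7","H3","H4","H5"]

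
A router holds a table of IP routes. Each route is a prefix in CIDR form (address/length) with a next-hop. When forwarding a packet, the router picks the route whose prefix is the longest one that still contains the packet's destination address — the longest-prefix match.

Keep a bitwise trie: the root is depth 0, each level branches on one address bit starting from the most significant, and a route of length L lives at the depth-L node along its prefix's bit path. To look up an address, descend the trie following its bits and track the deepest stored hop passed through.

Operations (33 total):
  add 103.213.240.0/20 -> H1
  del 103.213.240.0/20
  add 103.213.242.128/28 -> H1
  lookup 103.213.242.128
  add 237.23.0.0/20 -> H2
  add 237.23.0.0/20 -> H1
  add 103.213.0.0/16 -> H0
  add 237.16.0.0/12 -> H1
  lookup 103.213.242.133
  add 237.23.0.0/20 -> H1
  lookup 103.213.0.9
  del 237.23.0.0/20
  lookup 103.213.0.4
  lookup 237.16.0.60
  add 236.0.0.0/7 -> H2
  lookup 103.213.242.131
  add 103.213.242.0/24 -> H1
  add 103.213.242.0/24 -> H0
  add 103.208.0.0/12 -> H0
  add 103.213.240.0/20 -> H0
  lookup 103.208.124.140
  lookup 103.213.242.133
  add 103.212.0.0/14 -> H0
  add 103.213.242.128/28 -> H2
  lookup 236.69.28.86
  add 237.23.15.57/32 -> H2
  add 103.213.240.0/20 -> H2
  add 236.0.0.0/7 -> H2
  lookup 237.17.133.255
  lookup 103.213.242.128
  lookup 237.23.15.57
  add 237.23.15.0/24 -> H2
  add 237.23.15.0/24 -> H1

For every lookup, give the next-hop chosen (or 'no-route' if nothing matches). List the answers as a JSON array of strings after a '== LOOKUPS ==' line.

Apply in order:
  add 103.213.240.0/20 -> H1 at depth 20
  - 103.213.240.0/20 clear@20
  add 103.213.242.128/28 -> H1 at depth 28
  ? 103.213.242.128  path d0:-→d1:-→d2:-→d3:-→d4:-→d5:-→d6:-→d7:-→d8:-→d9:-→d10:-→d11:-→d12:-→d13:-→d14:-→d15:-→d16:-→d17:-→d18:-→d19:-→d20:-→d21:-→d22:-→d23:-→d24:-→d25:-→d26:-→d27:-→d28:H1  best=H1
  add 237.23.0.0/20 -> H2 at depth 20
  add 237.23.0.0/20 -> H1 at depth 20
  add 103.213.0.0/16 -> H0 at depth 16
  add 237.16.0.0/12 -> H1 at depth 12
  ? 103.213.242.133  path d0:-→d1:-→d2:-→d3:-→d4:-→d5:-→d6:-→d7:-→d8:-→d9:-→d10:-→d11:-→d12:-→d13:-→d14:-→d15:-→d16:H0→d17:-→d18:-→d19:-→d20:-→d21:-→d22:-→d23:-→d24:-→d25:-→d26:-→d27:-→d28:H1  best=H1
  add 237.23.0.0/20 -> H1 at depth 20
  ? 103.213.0.9  path d0:-→d1:-→d2:-→d3:-→d4:-→d5:-→d6:-→d7:-→d8:-→d9:-→d10:-→d11:-→d12:-→d13:-→d14:-→d15:-→d16:H0  best=H0
  - 237.23.0.0/20 clear@20
  ? 103.213.0.4  path d0:-→d1:-→d2:-→d3:-→d4:-→d5:-→d6:-→d7:-→d8:-→d9:-→d10:-→d11:-→d12:-→d13:-→d14:-→d15:-→d16:H0  best=H0
  ? 237.16.0.60  path d0:-→d1:-→d2:-→d3:-→d4:-→d5:-→d6:-→d7:-→d8:-→d9:-→d10:-→d11:-→d12:H1→d13:-  best=H1
  add 236.0.0.0/7 -> H2 at depth 7
  ? 103.213.242.131  path d0:-→d1:-→d2:-→d3:-→d4:-→d5:-→d6:-→d7:-→d8:-→d9:-→d10:-→d11:-→d12:-→d13:-→d14:-→d15:-→d16:H0→d17:-→d18:-→d19:-→d20:-→d21:-→d22:-→d23:-→d24:-→d25:-→d26:-→d27:-→d28:H1  best=H1
  add 103.213.242.0/24 -> H1 at depth 24
  add 103.213.242.0/24 -> H0 at depth 24
  add 103.208.0.0/12 -> H0 at depth 12
  add 103.213.240.0/20 -> H0 at depth 20
  ? 103.208.124.140  path d0:-→d1:-→d2:-→d3:-→d4:-→d5:-→d6:-→d7:-→d8:-→d9:-→d10:-→d11:-→d12:H0→d13:-  best=H0
  ? 103.213.242.133  path d0:-→d1:-→d2:-→d3:-→d4:-→d5:-→d6:-→d7:-→d8:-→d9:-→d10:-→d11:-→d12:H0→d13:-→d14:-→d15:-→d16:H0→d17:-→d18:-→d19:-→d20:H0→d21:-→d22:-→d23:-→d24:H0→d25:-→d26:-→d27:-→d28:H1  best=H1
  add 103.212.0.0/14 -> H0 at depth 14
  add 103.213.242.128/28 -> H2 at depth 28
  ? 236.69.28.86  path d0:-→d1:-→d2:-→d3:-→d4:-→d5:-→d6:-→d7:H2  best=H2
  add 237.23.15.57/32 -> H2 at depth 32
  add 103.213.240.0/20 -> H2 at depth 20
  add 236.0.0.0/7 -> H2 at depth 7
  ? 237.17.133.255  path d0:-→d1:-→d2:-→d3:-→d4:-→d5:-→d6:-→d7:H2→d8:-→d9:-→d10:-→d11:-→d12:H1→d13:-  best=H1
  ? 103.213.242.128  path d0:-→d1:-→d2:-→d3:-→d4:-→d5:-→d6:-→d7:-→d8:-→d9:-→d10:-→d11:-→d12:H0→d13:-→d14:H0→d15:-→d16:H0→d17:-→d18:-→d19:-→d20:H2→d21:-→d22:-→d23:-→d24:H0→d25:-→d26:-→d27:-→d28:H2  best=H2
  ? 237.23.15.57  path d0:-→d1:-→d2:-→d3:-→d4:-→d5:-→d6:-→d7:H2→d8:-→d9:-→d10:-→d11:-→d12:H1→d13:-→d14:-→d15:-→d16:-→d17:-→d18:-→d19:-→d20:-→d21:-→d22:-→d23:-→d24:-→d25:-→d26:-→d27:-→d28:-→d29:-→d30:-→d31:-→d32:H2  best=H2
  add 237.23.15.0/24 -> H2 at depth 24
  add 237.23.15.0/24 -> H1 at depth 24

== LOOKUPS ==
["H1","H1","H0","H0","H1","H1","H0","H1","H2","H1","H2","H2"]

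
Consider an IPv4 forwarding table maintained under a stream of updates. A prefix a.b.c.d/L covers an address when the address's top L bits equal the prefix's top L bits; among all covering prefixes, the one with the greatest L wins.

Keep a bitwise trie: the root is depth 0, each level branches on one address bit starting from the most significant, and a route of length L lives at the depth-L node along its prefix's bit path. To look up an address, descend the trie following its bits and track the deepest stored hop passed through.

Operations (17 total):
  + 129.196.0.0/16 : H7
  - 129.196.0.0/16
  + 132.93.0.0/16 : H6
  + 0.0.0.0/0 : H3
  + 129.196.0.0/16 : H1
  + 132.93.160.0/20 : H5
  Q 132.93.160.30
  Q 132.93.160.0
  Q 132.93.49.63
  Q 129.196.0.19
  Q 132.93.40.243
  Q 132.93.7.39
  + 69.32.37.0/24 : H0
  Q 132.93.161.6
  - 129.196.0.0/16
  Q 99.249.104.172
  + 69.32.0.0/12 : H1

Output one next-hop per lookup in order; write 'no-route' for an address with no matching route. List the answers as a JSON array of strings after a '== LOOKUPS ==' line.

Process each operation:
  + 129.196.0.0/16 (H7) depth=16
  - 129.196.0.0/16 clear@16
  + 132.93.0.0/16 (H6) depth=16
  + 0.0.0.0/0 (H3) depth=0
  + 129.196.0.0/16 (H1) depth=16
  + 132.93.160.0/20 (H5) depth=20
  lookup 132.93.160.30: bits 10000100010111011010 walk d0:H3→d1:-→d2:-→d3:-→d4:-→d5:-→d6:-→d7:-→d8:-→d9:-→d10:-→d11:-→d12:-→d13:-→d14:-→d15:-→d16:H6→d17:-→d18:-→d19:-→d20:H5 -> H5
  lookup 132.93.160.0: bits 10000100010111011010 walk d0:H3→d1:-→d2:-→d3:-→d4:-→d5:-→d6:-→d7:-→d8:-→d9:-→d10:-→d11:-→d12:-→d13:-→d14:-→d15:-→d16:H6→d17:-→d18:-→d19:-→d20:H5 -> H5
  lookup 132.93.49.63: bits 1000010001011101 walk d0:H3→d1:-→d2:-→d3:-→d4:-→d5:-→d6:-→d7:-→d8:-→d9:-→d10:-→d11:-→d12:-→d13:-→d14:-→d15:-→d16:H6 -> H6
  lookup 129.196.0.19: bits 1000000111000100 walk d0:H3→d1:-→d2:-→d3:-→d4:-→d5:-→d6:-→d7:-→d8:-→d9:-→d10:-→d11:-→d12:-→d13:-→d14:-→d15:-→d16:H1 -> H1
  lookup 132.93.40.243: bits 1000010001011101 walk d0:H3→d1:-→d2:-→d3:-→d4:-→d5:-→d6:-→d7:-→d8:-→d9:-→d10:-→d11:-→d12:-→d13:-→d14:-→d15:-→d16:H6 -> H6
  lookup 132.93.7.39: bits 1000010001011101 walk d0:H3→d1:-→d2:-→d3:-→d4:-→d5:-→d6:-→d7:-→d8:-→d9:-→d10:-→d11:-→d12:-→d13:-→d14:-→d15:-→d16:H6 -> H6
  + 69.32.37.0/24 (H0) depth=24
  lookup 132.93.161.6: bits 10000100010111011010 walk d0:H3→d1:-→d2:-→d3:-→d4:-→d5:-→d6:-→d7:-→d8:-→d9:-→d10:-→d11:-→d12:-→d13:-→d14:-→d15:-→d16:H6→d17:-→d18:-→d19:-→d20:H5 -> H5
  - 129.196.0.0/16 clear@16
  lookup 99.249.104.172: bits 01 walk d0:H3→d1:-→d2:- -> H3
  + 69.32.0.0/12 (H1) depth=12

== LOOKUPS ==
["H5","H5","H6","H1","H6","H6","H5","H3"]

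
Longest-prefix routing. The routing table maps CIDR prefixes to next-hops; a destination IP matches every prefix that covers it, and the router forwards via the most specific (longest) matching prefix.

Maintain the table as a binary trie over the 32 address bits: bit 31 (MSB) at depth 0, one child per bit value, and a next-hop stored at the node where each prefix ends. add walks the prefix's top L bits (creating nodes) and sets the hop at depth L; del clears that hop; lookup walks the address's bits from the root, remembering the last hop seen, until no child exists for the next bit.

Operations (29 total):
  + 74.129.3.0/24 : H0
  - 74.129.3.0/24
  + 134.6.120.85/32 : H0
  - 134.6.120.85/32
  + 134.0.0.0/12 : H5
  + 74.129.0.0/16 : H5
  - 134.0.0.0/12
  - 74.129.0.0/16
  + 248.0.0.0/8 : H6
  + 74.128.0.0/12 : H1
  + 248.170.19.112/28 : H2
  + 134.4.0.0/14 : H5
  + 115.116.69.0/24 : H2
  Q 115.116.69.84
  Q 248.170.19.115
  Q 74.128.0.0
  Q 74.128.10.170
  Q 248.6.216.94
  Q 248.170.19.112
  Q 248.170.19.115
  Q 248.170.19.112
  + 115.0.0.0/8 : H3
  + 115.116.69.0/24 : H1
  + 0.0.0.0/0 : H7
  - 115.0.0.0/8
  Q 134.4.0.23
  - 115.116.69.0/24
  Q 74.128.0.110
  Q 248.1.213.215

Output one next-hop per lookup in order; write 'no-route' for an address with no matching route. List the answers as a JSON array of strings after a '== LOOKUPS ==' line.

Apply in order:
  + 74.129.3.0/24 (H0) depth=24
  del 74.129.3.0/24 (clear depth 24)
  + 134.6.120.85/32 (H0) depth=32
  del 134.6.120.85/32 (clear depth 32)
  + 134.0.0.0/12 (H5) depth=12
  + 74.129.0.0/16 (H5) depth=16
  del 134.0.0.0/12 (clear depth 12)
  del 74.129.0.0/16 (clear depth 16)
  + 248.0.0.0/8 (H6) depth=8
  + 74.128.0.0/12 (H1) depth=12
  + 248.170.19.112/28 (H2) depth=28
  + 134.4.0.0/14 (H5) depth=14
  + 115.116.69.0/24 (H2) depth=24
  ? 115.116.69.84  path d0:-→d1:-→d2:-→d3:-→d4:-→d5:-→d6:-→d7:-→d8:-→d9:-→d10:-→d11:-→d12:-→d13:-→d14:-→d15:-→d16:-→d17:-→d18:-→d19:-→d20:-→d21:-→d22:-→d23:-→d24:H2  best=H2
  ? 248.170.19.115  path d0:-→d1:-→d2:-→d3:-→d4:-→d5:-→d6:-→d7:-→d8:H6→d9:-→d10:-→d11:-→d12:-→d13:-→d14:-→d15:-→d16:-→d17:-→d18:-→d19:-→d20:-→d21:-→d22:-→d23:-→d24:-→d25:-→d26:-→d27:-→d28:H2  best=H2
  ? 74.128.0.0  path d0:-→d1:-→d2:-→d3:-→d4:-→d5:-→d6:-→d7:-→d8:-→d9:-→d10:-→d11:-→d12:H1→d13:-→d14:-→d15:-  best=H1
  ? 74.128.10.170  path d0:-→d1:-→d2:-→d3:-→d4:-→d5:-→d6:-→d7:-→d8:-→d9:-→d10:-→d11:-→d12:H1→d13:-→d14:-→d15:-  best=H1
  ? 248.6.216.94  path d0:-→d1:-→d2:-→d3:-→d4:-→d5:-→d6:-→d7:-→d8:H6  best=H6
  ? 248.170.19.112  path d0:-→d1:-→d2:-→d3:-→d4:-→d5:-→d6:-→d7:-→d8:H6→d9:-→d10:-→d11:-→d12:-→d13:-→d14:-→d15:-→d16:-→d17:-→d18:-→d19:-→d20:-→d21:-→d22:-→d23:-→d24:-→d25:-→d26:-→d27:-→d28:H2  best=H2
  ? 248.170.19.115  path d0:-→d1:-→d2:-→d3:-→d4:-→d5:-→d6:-→d7:-→d8:H6→d9:-→d10:-→d11:-→d12:-→d13:-→d14:-→d15:-→d16:-→d17:-→d18:-→d19:-→d20:-→d21:-→d22:-→d23:-→d24:-→d25:-→d26:-→d27:-→d28:H2  best=H2
  ? 248.170.19.112  path d0:-→d1:-→d2:-→d3:-→d4:-→d5:-→d6:-→d7:-→d8:H6→d9:-→d10:-→d11:-→d12:-→d13:-→d14:-→d15:-→d16:-→d17:-→d18:-→d19:-→d20:-→d21:-→d22:-→d23:-→d24:-→d25:-→d26:-→d27:-→d28:H2  best=H2
  + 115.0.0.0/8 (H3) depth=8
  + 115.116.69.0/24 (H1) depth=24
  + 0.0.0.0/0 (H7) depth=0
  del 115.0.0.0/8 (clear depth 8)
  ? 134.4.0.23  path d0:H7→d1:-→d2:-→d3:-→d4:-→d5:-→d6:-→d7:-→d8:-→d9:-→d10:-→d11:-→d12:-→d13:-→d14:H5  best=H5
  del 115.116.69.0/24 (clear depth 24)
  ? 74.128.0.110  path d0:H7→d1:-→d2:-→d3:-→d4:-→d5:-→d6:-→d7:-→d8:-→d9:-→d10:-→d11:-→d12:H1→d13:-→d14:-→d15:-  best=H1
  ? 248.1.213.215  path d0:H7→d1:-→d2:-→d3:-→d4:-→d5:-→d6:-→d7:-→d8:H6  best=H6

== LOOKUPS ==
["H2","H2","H1","H1","H6","H2","H2","H2","H5","H1","H6"]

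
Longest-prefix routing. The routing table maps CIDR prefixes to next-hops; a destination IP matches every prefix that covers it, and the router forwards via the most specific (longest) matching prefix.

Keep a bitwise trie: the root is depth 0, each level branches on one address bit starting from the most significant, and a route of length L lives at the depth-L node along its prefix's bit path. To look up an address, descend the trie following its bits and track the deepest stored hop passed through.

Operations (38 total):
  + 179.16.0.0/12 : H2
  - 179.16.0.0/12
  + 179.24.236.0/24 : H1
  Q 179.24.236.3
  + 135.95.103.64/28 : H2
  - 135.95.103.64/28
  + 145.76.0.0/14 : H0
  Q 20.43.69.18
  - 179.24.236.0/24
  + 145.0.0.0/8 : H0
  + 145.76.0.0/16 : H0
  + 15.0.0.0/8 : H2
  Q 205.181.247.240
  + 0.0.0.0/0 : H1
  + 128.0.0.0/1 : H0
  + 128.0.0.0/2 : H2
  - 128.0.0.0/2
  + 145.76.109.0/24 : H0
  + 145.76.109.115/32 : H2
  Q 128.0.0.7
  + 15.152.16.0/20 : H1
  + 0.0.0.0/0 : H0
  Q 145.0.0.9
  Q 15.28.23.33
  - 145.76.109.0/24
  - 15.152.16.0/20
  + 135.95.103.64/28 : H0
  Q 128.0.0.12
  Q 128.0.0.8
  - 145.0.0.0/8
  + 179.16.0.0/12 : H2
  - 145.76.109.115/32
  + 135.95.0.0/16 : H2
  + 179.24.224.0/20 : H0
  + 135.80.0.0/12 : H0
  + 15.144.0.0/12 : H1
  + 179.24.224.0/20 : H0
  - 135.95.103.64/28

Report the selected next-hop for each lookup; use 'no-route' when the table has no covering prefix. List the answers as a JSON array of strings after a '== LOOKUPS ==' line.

Apply in order:
  add 179.16.0.0/12 -> H2 at depth 12
  del 179.16.0.0/12 (clear depth 12)
  add 179.24.236.0/24 -> H1 at depth 24
  ? 179.24.236.3  path d0:-→d1:-→d2:-→d3:-→d4:-→d5:-→d6:-→d7:-→d8:-→d9:-→d10:-→d11:-→d12:-→d13:-→d14:-→d15:-→d16:-→d17:-→d18:-→d19:-→d20:-→d21:-→d22:-→d23:-→d24:H1  best=H1
  add 135.95.103.64/28 -> H2 at depth 28
  del 135.95.103.64/28 (clear depth 28)
  add 145.76.0.0/14 -> H0 at depth 14
  ? 20.43.69.18  path d0:-  best=no-route
  del 179.24.236.0/24 (clear depth 24)
  add 145.0.0.0/8 -> H0 at depth 8
  add 145.76.0.0/16 -> H0 at depth 16
  add 15.0.0.0/8 -> H2 at depth 8
  ? 205.181.247.240  path d0:-→d1:-  best=no-route
  add 0.0.0.0/0 -> H1 at depth 0
  add 128.0.0.0/1 -> H0 at depth 1
  add 128.0.0.0/2 -> H2 at depth 2
  del 128.0.0.0/2 (clear depth 2)
  add 145.76.109.0/24 -> H0 at depth 24
  add 145.76.109.115/32 -> H2 at depth 32
  ? 128.0.0.7  path d0:H1→d1:H0→d2:-→d3:-→d4:-→d5:-  best=H0
  add 15.152.16.0/20 -> H1 at depth 20
  add 0.0.0.0/0 -> H0 at depth 0
  ? 145.0.0.9  path d0:H0→d1:H0→d2:-→d3:-→d4:-→d5:-→d6:-→d7:-→d8:H0→d9:-  best=H0
  ? 15.28.23.33  path d0:H0→d1:-→d2:-→d3:-→d4:-→d5:-→d6:-→d7:-→d8:H2  best=H2
  del 145.76.109.0/24 (clear depth 24)
  del 15.152.16.0/20 (clear depth 20)
  add 135.95.103.64/28 -> H0 at depth 28
  ? 128.0.0.12  path d0:H0→d1:H0→d2:-→d3:-→d4:-→d5:-  best=H0
  ? 128.0.0.8  path d0:H0→d1:H0→d2:-→d3:-→d4:-→d5:-  best=H0
  del 145.0.0.0/8 (clear depth 8)
  add 179.16.0.0/12 -> H2 at depth 12
  del 145.76.109.115/32 (clear depth 32)
  add 135.95.0.0/16 -> H2 at depth 16
  add 179.24.224.0/20 -> H0 at depth 20
  add 135.80.0.0/12 -> H0 at depth 12
  add 15.144.0.0/12 -> H1 at depth 12
  add 179.24.224.0/20 -> H0 at depth 20
  del 135.95.103.64/28 (clear depth 28)

== LOOKUPS ==
["H1","no-route","no-route","H0","H0","H2","H0","H0"]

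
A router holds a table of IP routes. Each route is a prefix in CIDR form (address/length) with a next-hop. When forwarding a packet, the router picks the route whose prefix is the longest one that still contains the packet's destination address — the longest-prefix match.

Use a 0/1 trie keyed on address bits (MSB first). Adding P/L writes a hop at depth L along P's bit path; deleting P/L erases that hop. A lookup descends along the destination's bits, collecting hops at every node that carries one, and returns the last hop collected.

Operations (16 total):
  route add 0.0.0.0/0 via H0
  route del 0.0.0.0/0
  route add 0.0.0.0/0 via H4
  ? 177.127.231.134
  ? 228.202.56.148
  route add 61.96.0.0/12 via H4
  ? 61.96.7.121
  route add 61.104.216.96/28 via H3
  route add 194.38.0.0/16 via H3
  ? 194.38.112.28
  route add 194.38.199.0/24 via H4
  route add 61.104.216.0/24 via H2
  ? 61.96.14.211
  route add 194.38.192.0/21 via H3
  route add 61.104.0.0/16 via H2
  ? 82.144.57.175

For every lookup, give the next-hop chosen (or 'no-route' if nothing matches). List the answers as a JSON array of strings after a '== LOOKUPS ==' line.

Trace:
  + 0.0.0.0/0 (H0) depth=0
  - 0.0.0.0/0 clear@0
  + 0.0.0.0/0 (H4) depth=0
  ? 177.127.231.134  path d0:H4  best=H4
  ? 228.202.56.148  path d0:H4  best=H4
  + 61.96.0.0/12 (H4) depth=12
  ? 61.96.7.121  path d0:H4→d1:-→d2:-→d3:-→d4:-→d5:-→d6:-→d7:-→d8:-→d9:-→d10:-→d11:-→d12:H4  best=H4
  + 61.104.216.96/28 (H3) depth=28
  + 194.38.0.0/16 (H3) depth=16
  ? 194.38.112.28  path d0:H4→d1:-→d2:-→d3:-→d4:-→d5:-→d6:-→d7:-→d8:-→d9:-→d10:-→d11:-→d12:-→d13:-→d14:-→d15:-→d16:H3  best=H3
  + 194.38.199.0/24 (H4) depth=24
  + 61.104.216.0/24 (H2) depth=24
  ? 61.96.14.211  path d0:H4→d1:-→d2:-→d3:-→d4:-→d5:-→d6:-→d7:-→d8:-→d9:-→d10:-→d11:-→d12:H4  best=H4
  + 194.38.192.0/21 (H3) depth=21
  + 61.104.0.0/16 (H2) depth=16
  ? 82.144.57.175  path d0:H4→d1:-  best=H4

== LOOKUPS ==
["H4","H4","H4","H3","H4","H4"]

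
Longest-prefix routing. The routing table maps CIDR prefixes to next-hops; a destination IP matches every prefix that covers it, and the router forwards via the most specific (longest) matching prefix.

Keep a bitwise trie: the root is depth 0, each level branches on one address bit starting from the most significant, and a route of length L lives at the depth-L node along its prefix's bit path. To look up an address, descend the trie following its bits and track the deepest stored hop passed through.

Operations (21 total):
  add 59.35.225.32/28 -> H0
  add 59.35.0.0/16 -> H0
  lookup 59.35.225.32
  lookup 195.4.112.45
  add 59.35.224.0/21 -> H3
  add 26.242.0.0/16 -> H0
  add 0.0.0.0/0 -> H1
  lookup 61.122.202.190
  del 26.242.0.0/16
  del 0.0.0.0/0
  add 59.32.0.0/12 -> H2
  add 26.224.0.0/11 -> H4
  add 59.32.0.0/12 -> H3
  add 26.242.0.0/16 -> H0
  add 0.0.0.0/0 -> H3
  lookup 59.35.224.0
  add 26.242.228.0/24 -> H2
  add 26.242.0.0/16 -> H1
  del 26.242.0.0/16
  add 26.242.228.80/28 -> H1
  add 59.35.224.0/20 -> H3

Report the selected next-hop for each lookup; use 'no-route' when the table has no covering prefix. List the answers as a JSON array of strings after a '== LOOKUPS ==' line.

Process each operation:
  add 59.35.225.32/28 -> H0 at depth 28
  add 59.35.0.0/16 -> H0 at depth 16
  lookup 59.35.225.32: bits 0011101100100011111000010010 walk d0:-→d1:-→d2:-→d3:-→d4:-→d5:-→d6:-→d7:-→d8:-→d9:-→d10:-→d11:-→d12:-→d13:-→d14:-→d15:-→d16:H0→d17:-→d18:-→d19:-→d20:-→d21:-→d22:-→d23:-→d24:-→d25:-→d26:-→d27:-→d28:H0 -> H0
  lookup 195.4.112.45: bits ε walk d0:- -> no-route
  add 59.35.224.0/21 -> H3 at depth 21
  add 26.242.0.0/16 -> H0 at depth 16
  add 0.0.0.0/0 -> H1 at depth 0
  lookup 61.122.202.190: bits 00111 walk d0:H1→d1:-→d2:-→d3:-→d4:-→d5:- -> H1
  del 26.242.0.0/16 (clear depth 16)
  del 0.0.0.0/0 (clear depth 0)
  add 59.32.0.0/12 -> H2 at depth 12
  add 26.224.0.0/11 -> H4 at depth 11
  add 59.32.0.0/12 -> H3 at depth 12
  add 26.242.0.0/16 -> H0 at depth 16
  add 0.0.0.0/0 -> H3 at depth 0
  lookup 59.35.224.0: bits 00111011001000111110000 walk d0:H3→d1:-→d2:-→d3:-→d4:-→d5:-→d6:-→d7:-→d8:-→d9:-→d10:-→d11:-→d12:H3→d13:-→d14:-→d15:-→d16:H0→d17:-→d18:-→d19:-→d20:-→d21:H3→d22:-→d23:- -> H3
  add 26.242.228.0/24 -> H2 at depth 24
  add 26.242.0.0/16 -> H1 at depth 16
  del 26.242.0.0/16 (clear depth 16)
  add 26.242.228.80/28 -> H1 at depth 28
  add 59.35.224.0/20 -> H3 at depth 20

== LOOKUPS ==
["H0","no-route","H1","H3"]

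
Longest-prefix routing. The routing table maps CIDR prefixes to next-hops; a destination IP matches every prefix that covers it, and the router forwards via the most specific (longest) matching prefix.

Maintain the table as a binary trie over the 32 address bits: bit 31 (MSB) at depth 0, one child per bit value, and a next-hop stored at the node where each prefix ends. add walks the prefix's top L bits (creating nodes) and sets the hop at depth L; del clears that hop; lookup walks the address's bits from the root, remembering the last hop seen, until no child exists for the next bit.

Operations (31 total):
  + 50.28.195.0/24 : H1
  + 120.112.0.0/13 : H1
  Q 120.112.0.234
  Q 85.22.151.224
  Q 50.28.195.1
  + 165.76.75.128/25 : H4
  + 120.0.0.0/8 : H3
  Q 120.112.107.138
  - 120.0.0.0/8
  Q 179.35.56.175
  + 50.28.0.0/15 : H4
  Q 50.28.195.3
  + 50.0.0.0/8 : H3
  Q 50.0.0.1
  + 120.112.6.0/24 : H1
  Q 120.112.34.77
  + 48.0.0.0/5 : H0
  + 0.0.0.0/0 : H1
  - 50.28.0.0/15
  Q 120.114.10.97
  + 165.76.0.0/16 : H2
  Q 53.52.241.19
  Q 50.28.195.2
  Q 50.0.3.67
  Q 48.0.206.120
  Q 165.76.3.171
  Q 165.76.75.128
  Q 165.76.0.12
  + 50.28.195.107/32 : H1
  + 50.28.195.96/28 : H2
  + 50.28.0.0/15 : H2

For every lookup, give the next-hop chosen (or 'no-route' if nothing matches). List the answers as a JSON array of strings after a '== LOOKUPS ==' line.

Trace:
  add 50.28.195.0/24 -> H1 at depth 24
  add 120.112.0.0/13 -> H1 at depth 13
  lookup 120.112.0.234: bits 0111100001110 walk d0:-→d1:-→d2:-→d3:-→d4:-→d5:-→d6:-→d7:-→d8:-→d9:-→d10:-→d11:-→d12:-→d13:H1 -> H1
  lookup 85.22.151.224: bits 01 walk d0:-→d1:-→d2:- -> no-route
  lookup 50.28.195.1: bits 001100100001110011000011 walk d0:-→d1:-→d2:-→d3:-→d4:-→d5:-→d6:-→d7:-→d8:-→d9:-→d10:-→d11:-→d12:-→d13:-→d14:-→d15:-→d16:-→d17:-→d18:-→d19:-→d20:-→d21:-→d22:-→d23:-→d24:H1 -> H1
  add 165.76.75.128/25 -> H4 at depth 25
  add 120.0.0.0/8 -> H3 at depth 8
  lookup 120.112.107.138: bits 0111100001110 walk d0:-→d1:-→d2:-→d3:-→d4:-→d5:-→d6:-→d7:-→d8:H3→d9:-→d10:-→d11:-→d12:-→d13:H1 -> H1
  - 120.0.0.0/8 clear@8
  lookup 179.35.56.175: bits 101 walk d0:-→d1:-→d2:-→d3:- -> no-route
  add 50.28.0.0/15 -> H4 at depth 15
  lookup 50.28.195.3: bits 001100100001110011000011 walk d0:-→d1:-→d2:-→d3:-→d4:-→d5:-→d6:-→d7:-→d8:-→d9:-→d10:-→d11:-→d12:-→d13:-→d14:-→d15:H4→d16:-→d17:-→d18:-→d19:-→d20:-→d21:-→d22:-→d23:-→d24:H1 -> H1
  add 50.0.0.0/8 -> H3 at depth 8
  lookup 50.0.0.1: bits 00110010000 walk d0:-→d1:-→d2:-→d3:-→d4:-→d5:-→d6:-→d7:-→d8:H3→d9:-→d10:-→d11:- -> H3
  add 120.112.6.0/24 -> H1 at depth 24
  lookup 120.112.34.77: bits 011110000111000000 walk d0:-→d1:-→d2:-→d3:-→d4:-→d5:-→d6:-→d7:-→d8:-→d9:-→d10:-→d11:-→d12:-→d13:H1→d14:-→d15:-→d16:-→d17:-→d18:- -> H1
  add 48.0.0.0/5 -> H0 at depth 5
  add 0.0.0.0/0 -> H1 at depth 0
  - 50.28.0.0/15 clear@15
  lookup 120.114.10.97: bits 01111000011100 walk d0:H1→d1:-→d2:-→d3:-→d4:-→d5:-→d6:-→d7:-→d8:-→d9:-→d10:-→d11:-→d12:-→d13:H1→d14:- -> H1
  add 165.76.0.0/16 -> H2 at depth 16
  lookup 53.52.241.19: bits 00110 walk d0:H1→d1:-→d2:-→d3:-→d4:-→d5:H0 -> H0
  lookup 50.28.195.2: bits 001100100001110011000011 walk d0:H1→d1:-→d2:-→d3:-→d4:-→d5:H0→d6:-→d7:-→d8:H3→d9:-→d10:-→d11:-→d12:-→d13:-→d14:-→d15:-→d16:-→d17:-→d18:-→d19:-→d20:-→d21:-→d22:-→d23:-→d24:H1 -> H1
  lookup 50.0.3.67: bits 00110010000 walk d0:H1→d1:-→d2:-→d3:-→d4:-→d5:H0→d6:-→d7:-→d8:H3→d9:-→d10:-→d11:- -> H3
  lookup 48.0.206.120: bits 001100 walk d0:H1→d1:-→d2:-→d3:-→d4:-→d5:H0→d6:- -> H0
  lookup 165.76.3.171: bits 10100101010011000 walk d0:H1→d1:-→d2:-→d3:-→d4:-→d5:-→d6:-→d7:-→d8:-→d9:-→d10:-→d11:-→d12:-→d13:-→d14:-→d15:-→d16:H2→d17:- -> H2
  lookup 165.76.75.128: bits 1010010101001100010010111 walk d0:H1→d1:-→d2:-→d3:-→d4:-→d5:-→d6:-→d7:-→d8:-→d9:-→d10:-→d11:-→d12:-→d13:-→d14:-→d15:-→d16:H2→d17:-→d18:-→d19:-→d20:-→d21:-→d22:-→d23:-→d24:-→d25:H4 -> H4
  lookup 165.76.0.12: bits 10100101010011000 walk d0:H1→d1:-→d2:-→d3:-→d4:-→d5:-→d6:-→d7:-→d8:-→d9:-→d10:-→d11:-→d12:-→d13:-→d14:-→d15:-→d16:H2→d17:- -> H2
  add 50.28.195.107/32 -> H1 at depth 32
  add 50.28.195.96/28 -> H2 at depth 28
  add 50.28.0.0/15 -> H2 at depth 15

== LOOKUPS ==
["H1","no-route","H1","H1","no-route","H1","H3","H1","H1","H0","H1","H3","H0","H2","H4","H2"]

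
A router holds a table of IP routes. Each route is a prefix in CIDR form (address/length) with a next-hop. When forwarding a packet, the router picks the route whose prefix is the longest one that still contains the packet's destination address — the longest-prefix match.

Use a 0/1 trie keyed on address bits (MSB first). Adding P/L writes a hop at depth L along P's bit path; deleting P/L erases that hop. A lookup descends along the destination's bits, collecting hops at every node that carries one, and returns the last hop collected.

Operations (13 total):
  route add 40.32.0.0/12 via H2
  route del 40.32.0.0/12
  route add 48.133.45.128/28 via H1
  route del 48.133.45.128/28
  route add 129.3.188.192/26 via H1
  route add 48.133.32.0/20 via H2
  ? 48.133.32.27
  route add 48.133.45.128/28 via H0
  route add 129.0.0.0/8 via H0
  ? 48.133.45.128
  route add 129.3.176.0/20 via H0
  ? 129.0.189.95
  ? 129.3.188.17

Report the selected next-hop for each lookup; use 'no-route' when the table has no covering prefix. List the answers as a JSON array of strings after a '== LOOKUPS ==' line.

Trace:
  add 40.32.0.0/12 -> H2 at depth 12
  del 40.32.0.0/12 (clear depth 12)
  add 48.133.45.128/28 -> H1 at depth 28
  del 48.133.45.128/28 (clear depth 28)
  add 129.3.188.192/26 -> H1 at depth 26
  add 48.133.32.0/20 -> H2 at depth 20
  lookup 48.133.32.27: bits 00110000100001010010 walk d0:-→d1:-→d2:-→d3:-→d4:-→d5:-→d6:-→d7:-→d8:-→d9:-→d10:-→d11:-→d12:-→d13:-→d14:-→d15:-→d16:-→d17:-→d18:-→d19:-→d20:H2 -> H2
  add 48.133.45.128/28 -> H0 at depth 28
  add 129.0.0.0/8 -> H0 at depth 8
  lookup 48.133.45.128: bits 0011000010000101001011011000 walk d0:-→d1:-→d2:-→d3:-→d4:-→d5:-→d6:-→d7:-→d8:-→d9:-→d10:-→d11:-→d12:-→d13:-→d14:-→d15:-→d16:-→d17:-→d18:-→d19:-→d20:H2→d21:-→d22:-→d23:-→d24:-→d25:-→d26:-→d27:-→d28:H0 -> H0
  add 129.3.176.0/20 -> H0 at depth 20
  lookup 129.0.189.95: bits 10000001000000 walk d0:-→d1:-→d2:-→d3:-→d4:-→d5:-→d6:-→d7:-→d8:H0→d9:-→d10:-→d11:-→d12:-→d13:-→d14:- -> H0
  lookup 129.3.188.17: bits 100000010000001110111100 walk d0:-→d1:-→d2:-→d3:-→d4:-→d5:-→d6:-→d7:-→d8:H0→d9:-→d10:-→d11:-→d12:-→d13:-→d14:-→d15:-→d16:-→d17:-→d18:-→d19:-→d20:H0→d21:-→d22:-→d23:-→d24:- -> H0

== LOOKUPS ==
["H2","H0","H0","H0"]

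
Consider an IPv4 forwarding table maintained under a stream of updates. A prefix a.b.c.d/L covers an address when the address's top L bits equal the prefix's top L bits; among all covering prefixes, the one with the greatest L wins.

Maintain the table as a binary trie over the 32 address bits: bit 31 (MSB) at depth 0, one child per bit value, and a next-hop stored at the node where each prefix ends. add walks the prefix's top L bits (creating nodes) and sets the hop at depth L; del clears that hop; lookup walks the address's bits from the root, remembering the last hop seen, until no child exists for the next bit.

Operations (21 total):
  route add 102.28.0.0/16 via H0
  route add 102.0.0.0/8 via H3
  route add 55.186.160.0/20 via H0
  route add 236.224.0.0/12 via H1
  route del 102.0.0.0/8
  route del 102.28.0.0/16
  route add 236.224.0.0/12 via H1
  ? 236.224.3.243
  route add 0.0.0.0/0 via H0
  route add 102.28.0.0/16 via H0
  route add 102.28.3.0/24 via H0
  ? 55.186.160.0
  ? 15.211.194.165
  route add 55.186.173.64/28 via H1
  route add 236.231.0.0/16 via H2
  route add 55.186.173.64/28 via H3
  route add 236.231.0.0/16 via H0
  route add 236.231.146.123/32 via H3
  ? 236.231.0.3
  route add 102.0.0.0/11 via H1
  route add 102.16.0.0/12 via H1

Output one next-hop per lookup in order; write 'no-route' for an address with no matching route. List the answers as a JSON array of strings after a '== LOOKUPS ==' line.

Process each operation:
  add 102.28.0.0/16 -> H0 at depth 16
  add 102.0.0.0/8 -> H3 at depth 8
  add 55.186.160.0/20 -> H0 at depth 20
  add 236.224.0.0/12 -> H1 at depth 12
  - 102.0.0.0/8 clear@8
  - 102.28.0.0/16 clear@16
  add 236.224.0.0/12 -> H1 at depth 12
  lookup 236.224.3.243: bits 111011001110 walk d0:-→d1:-→d2:-→d3:-→d4:-→d5:-→d6:-→d7:-→d8:-→d9:-→d10:-→d11:-→d12:H1 -> H1
  add 0.0.0.0/0 -> H0 at depth 0
  add 102.28.0.0/16 -> H0 at depth 16
  add 102.28.3.0/24 -> H0 at depth 24
  lookup 55.186.160.0: bits 00110111101110101010 walk d0:H0→d1:-→d2:-→d3:-→d4:-→d5:-→d6:-→d7:-→d8:-→d9:-→d10:-→d11:-→d12:-→d13:-→d14:-→d15:-→d16:-→d17:-→d18:-→d19:-→d20:H0 -> H0
  lookup 15.211.194.165: bits 00 walk d0:H0→d1:-→d2:- -> H0
  add 55.186.173.64/28 -> H1 at depth 28
  add 236.231.0.0/16 -> H2 at depth 16
  add 55.186.173.64/28 -> H3 at depth 28
  add 236.231.0.0/16 -> H0 at depth 16
  add 236.231.146.123/32 -> H3 at depth 32
  lookup 236.231.0.3: bits 1110110011100111 walk d0:H0→d1:-→d2:-→d3:-→d4:-→d5:-→d6:-→d7:-→d8:-→d9:-→d10:-→d11:-→d12:H1→d13:-→d14:-→d15:-→d16:H0 -> H0
  add 102.0.0.0/11 -> H1 at depth 11
  add 102.16.0.0/12 -> H1 at depth 12

== LOOKUPS ==
["H1","H0","H0","H0"]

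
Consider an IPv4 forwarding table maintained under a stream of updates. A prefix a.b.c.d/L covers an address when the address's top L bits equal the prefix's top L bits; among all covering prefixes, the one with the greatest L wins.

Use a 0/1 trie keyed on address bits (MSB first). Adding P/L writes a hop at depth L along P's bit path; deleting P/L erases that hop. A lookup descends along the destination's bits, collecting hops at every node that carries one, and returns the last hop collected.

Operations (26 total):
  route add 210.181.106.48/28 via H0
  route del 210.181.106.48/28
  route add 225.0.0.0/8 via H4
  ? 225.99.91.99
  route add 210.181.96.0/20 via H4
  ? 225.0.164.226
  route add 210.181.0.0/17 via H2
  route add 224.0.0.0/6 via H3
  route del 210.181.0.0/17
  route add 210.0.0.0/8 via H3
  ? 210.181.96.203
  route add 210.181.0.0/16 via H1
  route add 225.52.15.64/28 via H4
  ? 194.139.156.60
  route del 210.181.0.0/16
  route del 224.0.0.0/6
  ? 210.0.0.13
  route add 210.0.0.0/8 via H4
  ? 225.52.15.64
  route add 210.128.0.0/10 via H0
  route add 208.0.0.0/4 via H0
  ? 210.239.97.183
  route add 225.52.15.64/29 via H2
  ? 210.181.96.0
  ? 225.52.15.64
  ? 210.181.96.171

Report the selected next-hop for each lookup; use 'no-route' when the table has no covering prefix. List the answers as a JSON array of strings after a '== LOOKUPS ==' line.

Apply in order:
  + 210.181.106.48/28 (H0) depth=28
  del 210.181.106.48/28 (clear depth 28)
  + 225.0.0.0/8 (H4) depth=8
  ? 225.99.91.99  path d0:-→d1:-→d2:-→d3:-→d4:-→d5:-→d6:-→d7:-→d8:H4  best=H4
  + 210.181.96.0/20 (H4) depth=20
  ? 225.0.164.226  path d0:-→d1:-→d2:-→d3:-→d4:-→d5:-→d6:-→d7:-→d8:H4  best=H4
  + 210.181.0.0/17 (H2) depth=17
  + 224.0.0.0/6 (H3) depth=6
  del 210.181.0.0/17 (clear depth 17)
  + 210.0.0.0/8 (H3) depth=8
  ? 210.181.96.203  path d0:-→d1:-→d2:-→d3:-→d4:-→d5:-→d6:-→d7:-→d8:H3→d9:-→d10:-→d11:-→d12:-→d13:-→d14:-→d15:-→d16:-→d17:-→d18:-→d19:-→d20:H4  best=H4
  + 210.181.0.0/16 (H1) depth=16
  + 225.52.15.64/28 (H4) depth=28
  ? 194.139.156.60  path d0:-→d1:-→d2:-→d3:-  best=no-route
  del 210.181.0.0/16 (clear depth 16)
  del 224.0.0.0/6 (clear depth 6)
  ? 210.0.0.13  path d0:-→d1:-→d2:-→d3:-→d4:-→d5:-→d6:-→d7:-→d8:H3  best=H3
  + 210.0.0.0/8 (H4) depth=8
  ? 225.52.15.64  path d0:-→d1:-→d2:-→d3:-→d4:-→d5:-→d6:-→d7:-→d8:H4→d9:-→d10:-→d11:-→d12:-→d13:-→d14:-→d15:-→d16:-→d17:-→d18:-→d19:-→d20:-→d21:-→d22:-→d23:-→d24:-→d25:-→d26:-→d27:-→d28:H4  best=H4
  + 210.128.0.0/10 (H0) depth=10
  + 208.0.0.0/4 (H0) depth=4
  ? 210.239.97.183  path d0:-→d1:-→d2:-→d3:-→d4:H0→d5:-→d6:-→d7:-→d8:H4→d9:-  best=H4
  + 225.52.15.64/29 (H2) depth=29
  ? 210.181.96.0  path d0:-→d1:-→d2:-→d3:-→d4:H0→d5:-→d6:-→d7:-→d8:H4→d9:-→d10:H0→d11:-→d12:-→d13:-→d14:-→d15:-→d16:-→d17:-→d18:-→d19:-→d20:H4  best=H4
  ? 225.52.15.64  path d0:-→d1:-→d2:-→d3:-→d4:-→d5:-→d6:-→d7:-→d8:H4→d9:-→d10:-→d11:-→d12:-→d13:-→d14:-→d15:-→d16:-→d17:-→d18:-→d19:-→d20:-→d21:-→d22:-→d23:-→d24:-→d25:-→d26:-→d27:-→d28:H4→d29:H2  best=H2
  ? 210.181.96.171  path d0:-→d1:-→d2:-→d3:-→d4:H0→d5:-→d6:-→d7:-→d8:H4→d9:-→d10:H0→d11:-→d12:-→d13:-→d14:-→d15:-→d16:-→d17:-→d18:-→d19:-→d20:H4  best=H4

== LOOKUPS ==
["H4","H4","H4","no-route","H3","H4","H4","H4","H2","H4"]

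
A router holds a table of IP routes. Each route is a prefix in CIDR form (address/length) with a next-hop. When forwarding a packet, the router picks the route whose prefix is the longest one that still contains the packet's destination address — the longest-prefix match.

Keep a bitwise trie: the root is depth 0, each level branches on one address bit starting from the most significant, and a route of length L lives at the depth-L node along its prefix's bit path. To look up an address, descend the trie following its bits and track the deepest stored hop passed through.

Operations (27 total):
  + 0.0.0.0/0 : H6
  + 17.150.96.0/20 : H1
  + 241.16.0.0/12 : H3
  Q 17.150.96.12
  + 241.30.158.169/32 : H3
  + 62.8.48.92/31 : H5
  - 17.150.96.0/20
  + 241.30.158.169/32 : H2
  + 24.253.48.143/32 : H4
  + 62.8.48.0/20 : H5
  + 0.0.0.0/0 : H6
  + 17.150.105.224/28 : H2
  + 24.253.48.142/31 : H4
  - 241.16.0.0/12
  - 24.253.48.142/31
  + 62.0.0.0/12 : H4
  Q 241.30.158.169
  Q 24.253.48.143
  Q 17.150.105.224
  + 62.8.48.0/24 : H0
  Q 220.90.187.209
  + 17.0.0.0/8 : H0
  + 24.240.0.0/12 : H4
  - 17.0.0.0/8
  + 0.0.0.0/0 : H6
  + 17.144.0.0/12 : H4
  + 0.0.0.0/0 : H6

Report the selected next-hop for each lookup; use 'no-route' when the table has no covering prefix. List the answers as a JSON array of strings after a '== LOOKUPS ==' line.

Trace:
  add 0.0.0.0/0 -> H6 at depth 0
  add 17.150.96.0/20 -> H1 at depth 20
  add 241.16.0.0/12 -> H3 at depth 12
  lookup 17.150.96.12: bits 00010001100101100110 walk d0:H6→d1:-→d2:-→d3:-→d4:-→d5:-→d6:-→d7:-→d8:-→d9:-→d10:-→d11:-→d12:-→d13:-→d14:-→d15:-→d16:-→d17:-→d18:-→d19:-→d20:H1 -> H1
  add 241.30.158.169/32 -> H3 at depth 32
  add 62.8.48.92/31 -> H5 at depth 31
  del 17.150.96.0/20 (clear depth 20)
  add 241.30.158.169/32 -> H2 at depth 32
  add 24.253.48.143/32 -> H4 at depth 32
  add 62.8.48.0/20 -> H5 at depth 20
  add 0.0.0.0/0 -> H6 at depth 0
  add 17.150.105.224/28 -> H2 at depth 28
  add 24.253.48.142/31 -> H4 at depth 31
  del 241.16.0.0/12 (clear depth 12)
  del 24.253.48.142/31 (clear depth 31)
  add 62.0.0.0/12 -> H4 at depth 12
  lookup 241.30.158.169: bits 11110001000111101001111010101001 walk d0:H6→d1:-→d2:-→d3:-→d4:-→d5:-→d6:-→d7:-→d8:-→d9:-→d10:-→d11:-→d12:-→d13:-→d14:-→d15:-→d16:-→d17:-→d18:-→d19:-→d20:-→d21:-→d22:-→d23:-→d24:-→d25:-→d26:-→d27:-→d28:-→d29:-→d30:-→d31:-→d32:H2 -> H2
  lookup 24.253.48.143: bits 00011000111111010011000010001111 walk d0:H6→d1:-→d2:-→d3:-→d4:-→d5:-→d6:-→d7:-→d8:-→d9:-→d10:-→d11:-→d12:-→d13:-→d14:-→d15:-→d16:-→d17:-→d18:-→d19:-→d20:-→d21:-→d22:-→d23:-→d24:-→d25:-→d26:-→d27:-→d28:-→d29:-→d30:-→d31:-→d32:H4 -> H4
  lookup 17.150.105.224: bits 0001000110010110011010011110 walk d0:H6→d1:-→d2:-→d3:-→d4:-→d5:-→d6:-→d7:-→d8:-→d9:-→d10:-→d11:-→d12:-→d13:-→d14:-→d15:-→d16:-→d17:-→d18:-→d19:-→d20:-→d21:-→d22:-→d23:-→d24:-→d25:-→d26:-→d27:-→d28:H2 -> H2
  add 62.8.48.0/24 -> H0 at depth 24
  lookup 220.90.187.209: bits 11 walk d0:H6→d1:-→d2:- -> H6
  add 17.0.0.0/8 -> H0 at depth 8
  add 24.240.0.0/12 -> H4 at depth 12
  del 17.0.0.0/8 (clear depth 8)
  add 0.0.0.0/0 -> H6 at depth 0
  add 17.144.0.0/12 -> H4 at depth 12
  add 0.0.0.0/0 -> H6 at depth 0

== LOOKUPS ==
["H1","H2","H4","H2","H6"]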